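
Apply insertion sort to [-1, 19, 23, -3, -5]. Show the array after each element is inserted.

First element -1 is already 'sorted'
Insert 19: shifted 0 elements -> [-1, 19, 23, -3, -5]
Insert 23: shifted 0 elements -> [-1, 19, 23, -3, -5]
Insert -3: shifted 3 elements -> [-3, -1, 19, 23, -5]
Insert -5: shifted 4 elements -> [-5, -3, -1, 19, 23]


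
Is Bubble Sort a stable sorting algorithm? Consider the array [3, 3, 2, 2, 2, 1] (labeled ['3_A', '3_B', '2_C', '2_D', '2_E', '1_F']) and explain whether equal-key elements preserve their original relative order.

Trace Bubble Sort on the labeled array (the key is the number; the letter only tracks identity):
  After pass 1: [3_A, 2_C, 2_D, 2_E, 1_F, 3_B]
  After pass 2: [2_C, 2_D, 2_E, 1_F, 3_A, 3_B]
  After pass 3: [2_C, 2_D, 1_F, 2_E, 3_A, 3_B]
  After pass 4: [2_C, 1_F, 2_D, 2_E, 3_A, 3_B]
  After pass 5: [1_F, 2_C, 2_D, 2_E, 3_A, 3_B]
Final order: [1_F, 2_C, 2_D, 2_E, 3_A, 3_B]
Equal keys:
  value 2: originally 2_C, 2_D, 2_E; after sorting 2_C, 2_D, 2_E -> order preserved
  value 3: originally 3_A, 3_B; after sorting 3_A, 3_B -> order preserved
All equal keys kept their original relative order. Bubble Sort is stable: it only swaps adjacent elements when the left one is strictly greater, so equal keys never move past each other.
Answer: Stable


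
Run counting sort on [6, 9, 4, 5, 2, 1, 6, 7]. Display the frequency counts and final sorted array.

Count array: [0, 1, 1, 0, 1, 1, 2, 1, 0, 1]
(count[i] = number of elements equal to i)
Cumulative count: [0, 1, 2, 2, 3, 4, 6, 7, 7, 8]
Sorted: [1, 2, 4, 5, 6, 6, 7, 9]


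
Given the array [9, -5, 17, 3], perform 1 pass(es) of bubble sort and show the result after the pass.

After pass 1: [-5, 9, 3, 17] (2 swaps)
Total swaps: 2


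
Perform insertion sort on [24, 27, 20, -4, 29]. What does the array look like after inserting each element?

First element 24 is already 'sorted'
Insert 27: shifted 0 elements -> [24, 27, 20, -4, 29]
Insert 20: shifted 2 elements -> [20, 24, 27, -4, 29]
Insert -4: shifted 3 elements -> [-4, 20, 24, 27, 29]
Insert 29: shifted 0 elements -> [-4, 20, 24, 27, 29]


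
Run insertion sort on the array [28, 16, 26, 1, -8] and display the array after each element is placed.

First element 28 is already 'sorted'
Insert 16: shifted 1 elements -> [16, 28, 26, 1, -8]
Insert 26: shifted 1 elements -> [16, 26, 28, 1, -8]
Insert 1: shifted 3 elements -> [1, 16, 26, 28, -8]
Insert -8: shifted 4 elements -> [-8, 1, 16, 26, 28]


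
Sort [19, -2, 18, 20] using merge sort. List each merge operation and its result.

Divide and conquer:
  Merge [19] + [-2] -> [-2, 19]
  Merge [18] + [20] -> [18, 20]
  Merge [-2, 19] + [18, 20] -> [-2, 18, 19, 20]


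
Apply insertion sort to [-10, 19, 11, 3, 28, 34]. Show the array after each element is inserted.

First element -10 is already 'sorted'
Insert 19: shifted 0 elements -> [-10, 19, 11, 3, 28, 34]
Insert 11: shifted 1 elements -> [-10, 11, 19, 3, 28, 34]
Insert 3: shifted 2 elements -> [-10, 3, 11, 19, 28, 34]
Insert 28: shifted 0 elements -> [-10, 3, 11, 19, 28, 34]
Insert 34: shifted 0 elements -> [-10, 3, 11, 19, 28, 34]


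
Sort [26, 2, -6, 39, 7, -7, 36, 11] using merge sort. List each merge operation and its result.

Divide and conquer:
  Merge [26] + [2] -> [2, 26]
  Merge [-6] + [39] -> [-6, 39]
  Merge [2, 26] + [-6, 39] -> [-6, 2, 26, 39]
  Merge [7] + [-7] -> [-7, 7]
  Merge [36] + [11] -> [11, 36]
  Merge [-7, 7] + [11, 36] -> [-7, 7, 11, 36]
  Merge [-6, 2, 26, 39] + [-7, 7, 11, 36] -> [-7, -6, 2, 7, 11, 26, 36, 39]


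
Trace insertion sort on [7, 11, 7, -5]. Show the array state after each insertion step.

First element 7 is already 'sorted'
Insert 11: shifted 0 elements -> [7, 11, 7, -5]
Insert 7: shifted 1 elements -> [7, 7, 11, -5]
Insert -5: shifted 3 elements -> [-5, 7, 7, 11]


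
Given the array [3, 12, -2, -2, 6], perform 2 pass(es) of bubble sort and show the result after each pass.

After pass 1: [3, -2, -2, 6, 12] (3 swaps)
After pass 2: [-2, -2, 3, 6, 12] (2 swaps)
Total swaps: 5


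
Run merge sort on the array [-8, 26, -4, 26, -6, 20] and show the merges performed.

Divide and conquer:
  Merge [26] + [-4] -> [-4, 26]
  Merge [-8] + [-4, 26] -> [-8, -4, 26]
  Merge [-6] + [20] -> [-6, 20]
  Merge [26] + [-6, 20] -> [-6, 20, 26]
  Merge [-8, -4, 26] + [-6, 20, 26] -> [-8, -6, -4, 20, 26, 26]


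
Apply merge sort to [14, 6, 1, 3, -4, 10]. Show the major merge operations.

Divide and conquer:
  Merge [6] + [1] -> [1, 6]
  Merge [14] + [1, 6] -> [1, 6, 14]
  Merge [-4] + [10] -> [-4, 10]
  Merge [3] + [-4, 10] -> [-4, 3, 10]
  Merge [1, 6, 14] + [-4, 3, 10] -> [-4, 1, 3, 6, 10, 14]


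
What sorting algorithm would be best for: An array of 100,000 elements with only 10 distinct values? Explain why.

Best choice: 3-way quicksort or Counting sort
Reason: 3-way (Dutch national flag) partitioning groups every copy of the pivot together, so with only d=10 distinct keys quicksort finishes in O(n log d) expected time, which is effectively linear; counting sort runs in O(n + k) where k is the size of the key range (not the number of distinct values), so it is linear when the 10 values are integers drawn from a small known range


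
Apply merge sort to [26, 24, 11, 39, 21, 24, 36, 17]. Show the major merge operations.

Divide and conquer:
  Merge [26] + [24] -> [24, 26]
  Merge [11] + [39] -> [11, 39]
  Merge [24, 26] + [11, 39] -> [11, 24, 26, 39]
  Merge [21] + [24] -> [21, 24]
  Merge [36] + [17] -> [17, 36]
  Merge [21, 24] + [17, 36] -> [17, 21, 24, 36]
  Merge [11, 24, 26, 39] + [17, 21, 24, 36] -> [11, 17, 21, 24, 24, 26, 36, 39]


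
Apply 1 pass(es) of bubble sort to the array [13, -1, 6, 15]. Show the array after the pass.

After pass 1: [-1, 6, 13, 15] (2 swaps)
Total swaps: 2


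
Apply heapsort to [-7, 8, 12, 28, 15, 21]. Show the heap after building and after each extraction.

Build heap: [28, 15, 21, 8, -7, 12]
Extract 28: [21, 15, 12, 8, -7, 28]
Extract 21: [15, 8, 12, -7, 21, 28]
Extract 15: [12, 8, -7, 15, 21, 28]
Extract 12: [8, -7, 12, 15, 21, 28]
Extract 8: [-7, 8, 12, 15, 21, 28]


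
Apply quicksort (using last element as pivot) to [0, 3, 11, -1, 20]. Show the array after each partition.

Partition 1: pivot=20 at index 4 -> [0, 3, 11, -1, 20]
Partition 2: pivot=-1 at index 0 -> [-1, 3, 11, 0, 20]
Partition 3: pivot=0 at index 1 -> [-1, 0, 11, 3, 20]
Partition 4: pivot=3 at index 2 -> [-1, 0, 3, 11, 20]


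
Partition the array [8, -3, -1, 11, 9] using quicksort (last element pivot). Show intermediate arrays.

Partition 1: pivot=9 at index 3 -> [8, -3, -1, 9, 11]
Partition 2: pivot=-1 at index 1 -> [-3, -1, 8, 9, 11]


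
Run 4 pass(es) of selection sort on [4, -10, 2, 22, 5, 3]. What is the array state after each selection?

Pass 1: Select minimum -10 at index 1, swap -> [-10, 4, 2, 22, 5, 3]
Pass 2: Select minimum 2 at index 2, swap -> [-10, 2, 4, 22, 5, 3]
Pass 3: Select minimum 3 at index 5, swap -> [-10, 2, 3, 22, 5, 4]
Pass 4: Select minimum 4 at index 5, swap -> [-10, 2, 3, 4, 5, 22]


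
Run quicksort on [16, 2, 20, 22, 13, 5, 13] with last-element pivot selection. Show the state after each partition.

Partition 1: pivot=13 at index 3 -> [2, 13, 5, 13, 16, 20, 22]
Partition 2: pivot=5 at index 1 -> [2, 5, 13, 13, 16, 20, 22]
Partition 3: pivot=22 at index 6 -> [2, 5, 13, 13, 16, 20, 22]
Partition 4: pivot=20 at index 5 -> [2, 5, 13, 13, 16, 20, 22]


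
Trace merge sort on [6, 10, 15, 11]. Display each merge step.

Divide and conquer:
  Merge [6] + [10] -> [6, 10]
  Merge [15] + [11] -> [11, 15]
  Merge [6, 10] + [11, 15] -> [6, 10, 11, 15]


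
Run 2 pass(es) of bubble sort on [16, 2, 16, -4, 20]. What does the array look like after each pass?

After pass 1: [2, 16, -4, 16, 20] (2 swaps)
After pass 2: [2, -4, 16, 16, 20] (1 swaps)
Total swaps: 3


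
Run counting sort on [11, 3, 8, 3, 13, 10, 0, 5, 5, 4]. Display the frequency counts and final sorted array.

Count array: [1, 0, 0, 2, 1, 2, 0, 0, 1, 0, 1, 1, 0, 1]
(count[i] = number of elements equal to i)
Cumulative count: [1, 1, 1, 3, 4, 6, 6, 6, 7, 7, 8, 9, 9, 10]
Sorted: [0, 3, 3, 4, 5, 5, 8, 10, 11, 13]


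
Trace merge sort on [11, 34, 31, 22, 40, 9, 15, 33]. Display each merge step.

Divide and conquer:
  Merge [11] + [34] -> [11, 34]
  Merge [31] + [22] -> [22, 31]
  Merge [11, 34] + [22, 31] -> [11, 22, 31, 34]
  Merge [40] + [9] -> [9, 40]
  Merge [15] + [33] -> [15, 33]
  Merge [9, 40] + [15, 33] -> [9, 15, 33, 40]
  Merge [11, 22, 31, 34] + [9, 15, 33, 40] -> [9, 11, 15, 22, 31, 33, 34, 40]


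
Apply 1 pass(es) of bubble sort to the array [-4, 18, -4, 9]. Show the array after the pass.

After pass 1: [-4, -4, 9, 18] (2 swaps)
Total swaps: 2


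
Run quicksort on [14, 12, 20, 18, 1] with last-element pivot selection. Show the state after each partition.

Partition 1: pivot=1 at index 0 -> [1, 12, 20, 18, 14]
Partition 2: pivot=14 at index 2 -> [1, 12, 14, 18, 20]
Partition 3: pivot=20 at index 4 -> [1, 12, 14, 18, 20]


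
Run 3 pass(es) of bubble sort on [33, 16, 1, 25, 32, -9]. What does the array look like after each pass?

After pass 1: [16, 1, 25, 32, -9, 33] (5 swaps)
After pass 2: [1, 16, 25, -9, 32, 33] (2 swaps)
After pass 3: [1, 16, -9, 25, 32, 33] (1 swaps)
Total swaps: 8


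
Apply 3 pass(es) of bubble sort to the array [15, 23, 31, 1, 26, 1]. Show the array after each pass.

After pass 1: [15, 23, 1, 26, 1, 31] (3 swaps)
After pass 2: [15, 1, 23, 1, 26, 31] (2 swaps)
After pass 3: [1, 15, 1, 23, 26, 31] (2 swaps)
Total swaps: 7


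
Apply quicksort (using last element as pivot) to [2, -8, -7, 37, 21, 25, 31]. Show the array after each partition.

Partition 1: pivot=31 at index 5 -> [2, -8, -7, 21, 25, 31, 37]
Partition 2: pivot=25 at index 4 -> [2, -8, -7, 21, 25, 31, 37]
Partition 3: pivot=21 at index 3 -> [2, -8, -7, 21, 25, 31, 37]
Partition 4: pivot=-7 at index 1 -> [-8, -7, 2, 21, 25, 31, 37]


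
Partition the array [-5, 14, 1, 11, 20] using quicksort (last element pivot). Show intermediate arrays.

Partition 1: pivot=20 at index 4 -> [-5, 14, 1, 11, 20]
Partition 2: pivot=11 at index 2 -> [-5, 1, 11, 14, 20]
Partition 3: pivot=1 at index 1 -> [-5, 1, 11, 14, 20]


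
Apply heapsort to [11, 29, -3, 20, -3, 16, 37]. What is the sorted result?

Build heap: [37, 29, 16, 20, -3, 11, -3]
Extract 37: [29, 20, 16, -3, -3, 11, 37]
Extract 29: [20, 11, 16, -3, -3, 29, 37]
Extract 20: [16, 11, -3, -3, 20, 29, 37]
Extract 16: [11, -3, -3, 16, 20, 29, 37]
Extract 11: [-3, -3, 11, 16, 20, 29, 37]
Extract -3: [-3, -3, 11, 16, 20, 29, 37]


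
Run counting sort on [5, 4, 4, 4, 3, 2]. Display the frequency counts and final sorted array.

Count array: [0, 0, 1, 1, 3, 1]
(count[i] = number of elements equal to i)
Cumulative count: [0, 0, 1, 2, 5, 6]
Sorted: [2, 3, 4, 4, 4, 5]


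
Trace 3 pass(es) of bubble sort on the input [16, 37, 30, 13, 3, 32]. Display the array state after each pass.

After pass 1: [16, 30, 13, 3, 32, 37] (4 swaps)
After pass 2: [16, 13, 3, 30, 32, 37] (2 swaps)
After pass 3: [13, 3, 16, 30, 32, 37] (2 swaps)
Total swaps: 8


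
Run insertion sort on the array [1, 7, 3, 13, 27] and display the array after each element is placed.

First element 1 is already 'sorted'
Insert 7: shifted 0 elements -> [1, 7, 3, 13, 27]
Insert 3: shifted 1 elements -> [1, 3, 7, 13, 27]
Insert 13: shifted 0 elements -> [1, 3, 7, 13, 27]
Insert 27: shifted 0 elements -> [1, 3, 7, 13, 27]


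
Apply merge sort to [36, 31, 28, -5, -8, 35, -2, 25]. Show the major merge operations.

Divide and conquer:
  Merge [36] + [31] -> [31, 36]
  Merge [28] + [-5] -> [-5, 28]
  Merge [31, 36] + [-5, 28] -> [-5, 28, 31, 36]
  Merge [-8] + [35] -> [-8, 35]
  Merge [-2] + [25] -> [-2, 25]
  Merge [-8, 35] + [-2, 25] -> [-8, -2, 25, 35]
  Merge [-5, 28, 31, 36] + [-8, -2, 25, 35] -> [-8, -5, -2, 25, 28, 31, 35, 36]


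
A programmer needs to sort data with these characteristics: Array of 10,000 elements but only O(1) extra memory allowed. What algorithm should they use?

Best choice: Heapsort
Reason: Heapsort rearranges the array in place using O(1) auxiliary space and still guarantees O(n log n) time; quicksort partitions in place but needs Theta(log n) stack space for recursion (O(n) in the worst case), and mergesort requires O(n) auxiliary space


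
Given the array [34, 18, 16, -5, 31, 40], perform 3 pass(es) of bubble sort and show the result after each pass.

After pass 1: [18, 16, -5, 31, 34, 40] (4 swaps)
After pass 2: [16, -5, 18, 31, 34, 40] (2 swaps)
After pass 3: [-5, 16, 18, 31, 34, 40] (1 swaps)
Total swaps: 7


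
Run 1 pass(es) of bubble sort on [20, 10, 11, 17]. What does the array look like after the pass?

After pass 1: [10, 11, 17, 20] (3 swaps)
Total swaps: 3


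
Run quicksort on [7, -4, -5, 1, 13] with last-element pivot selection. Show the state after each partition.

Partition 1: pivot=13 at index 4 -> [7, -4, -5, 1, 13]
Partition 2: pivot=1 at index 2 -> [-4, -5, 1, 7, 13]
Partition 3: pivot=-5 at index 0 -> [-5, -4, 1, 7, 13]


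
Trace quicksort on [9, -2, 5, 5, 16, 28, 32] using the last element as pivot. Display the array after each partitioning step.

Partition 1: pivot=32 at index 6 -> [9, -2, 5, 5, 16, 28, 32]
Partition 2: pivot=28 at index 5 -> [9, -2, 5, 5, 16, 28, 32]
Partition 3: pivot=16 at index 4 -> [9, -2, 5, 5, 16, 28, 32]
Partition 4: pivot=5 at index 2 -> [-2, 5, 5, 9, 16, 28, 32]
Partition 5: pivot=5 at index 1 -> [-2, 5, 5, 9, 16, 28, 32]


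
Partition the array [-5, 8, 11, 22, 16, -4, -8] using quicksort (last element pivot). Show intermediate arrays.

Partition 1: pivot=-8 at index 0 -> [-8, 8, 11, 22, 16, -4, -5]
Partition 2: pivot=-5 at index 1 -> [-8, -5, 11, 22, 16, -4, 8]
Partition 3: pivot=8 at index 3 -> [-8, -5, -4, 8, 16, 11, 22]
Partition 4: pivot=22 at index 6 -> [-8, -5, -4, 8, 16, 11, 22]
Partition 5: pivot=11 at index 4 -> [-8, -5, -4, 8, 11, 16, 22]


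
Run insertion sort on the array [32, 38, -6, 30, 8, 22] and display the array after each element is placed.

First element 32 is already 'sorted'
Insert 38: shifted 0 elements -> [32, 38, -6, 30, 8, 22]
Insert -6: shifted 2 elements -> [-6, 32, 38, 30, 8, 22]
Insert 30: shifted 2 elements -> [-6, 30, 32, 38, 8, 22]
Insert 8: shifted 3 elements -> [-6, 8, 30, 32, 38, 22]
Insert 22: shifted 3 elements -> [-6, 8, 22, 30, 32, 38]


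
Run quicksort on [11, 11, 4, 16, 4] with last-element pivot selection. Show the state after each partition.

Partition 1: pivot=4 at index 1 -> [4, 4, 11, 16, 11]
Partition 2: pivot=11 at index 3 -> [4, 4, 11, 11, 16]


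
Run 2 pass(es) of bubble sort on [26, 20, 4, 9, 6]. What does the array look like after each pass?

After pass 1: [20, 4, 9, 6, 26] (4 swaps)
After pass 2: [4, 9, 6, 20, 26] (3 swaps)
Total swaps: 7


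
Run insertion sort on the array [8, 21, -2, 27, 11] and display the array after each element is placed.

First element 8 is already 'sorted'
Insert 21: shifted 0 elements -> [8, 21, -2, 27, 11]
Insert -2: shifted 2 elements -> [-2, 8, 21, 27, 11]
Insert 27: shifted 0 elements -> [-2, 8, 21, 27, 11]
Insert 11: shifted 2 elements -> [-2, 8, 11, 21, 27]


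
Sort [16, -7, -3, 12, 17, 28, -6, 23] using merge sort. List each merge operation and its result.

Divide and conquer:
  Merge [16] + [-7] -> [-7, 16]
  Merge [-3] + [12] -> [-3, 12]
  Merge [-7, 16] + [-3, 12] -> [-7, -3, 12, 16]
  Merge [17] + [28] -> [17, 28]
  Merge [-6] + [23] -> [-6, 23]
  Merge [17, 28] + [-6, 23] -> [-6, 17, 23, 28]
  Merge [-7, -3, 12, 16] + [-6, 17, 23, 28] -> [-7, -6, -3, 12, 16, 17, 23, 28]


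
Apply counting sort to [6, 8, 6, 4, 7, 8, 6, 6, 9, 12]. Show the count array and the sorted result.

Count array: [0, 0, 0, 0, 1, 0, 4, 1, 2, 1, 0, 0, 1]
(count[i] = number of elements equal to i)
Cumulative count: [0, 0, 0, 0, 1, 1, 5, 6, 8, 9, 9, 9, 10]
Sorted: [4, 6, 6, 6, 6, 7, 8, 8, 9, 12]


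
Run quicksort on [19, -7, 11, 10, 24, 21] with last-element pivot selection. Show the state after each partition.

Partition 1: pivot=21 at index 4 -> [19, -7, 11, 10, 21, 24]
Partition 2: pivot=10 at index 1 -> [-7, 10, 11, 19, 21, 24]
Partition 3: pivot=19 at index 3 -> [-7, 10, 11, 19, 21, 24]


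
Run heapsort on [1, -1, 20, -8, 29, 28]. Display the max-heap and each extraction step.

Build heap: [29, 1, 28, -8, -1, 20]
Extract 29: [28, 1, 20, -8, -1, 29]
Extract 28: [20, 1, -1, -8, 28, 29]
Extract 20: [1, -8, -1, 20, 28, 29]
Extract 1: [-1, -8, 1, 20, 28, 29]
Extract -1: [-8, -1, 1, 20, 28, 29]


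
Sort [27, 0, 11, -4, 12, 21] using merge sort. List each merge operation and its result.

Divide and conquer:
  Merge [0] + [11] -> [0, 11]
  Merge [27] + [0, 11] -> [0, 11, 27]
  Merge [12] + [21] -> [12, 21]
  Merge [-4] + [12, 21] -> [-4, 12, 21]
  Merge [0, 11, 27] + [-4, 12, 21] -> [-4, 0, 11, 12, 21, 27]


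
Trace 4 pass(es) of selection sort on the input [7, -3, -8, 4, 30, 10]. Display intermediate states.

Pass 1: Select minimum -8 at index 2, swap -> [-8, -3, 7, 4, 30, 10]
Pass 2: Select minimum -3 at index 1, swap -> [-8, -3, 7, 4, 30, 10]
Pass 3: Select minimum 4 at index 3, swap -> [-8, -3, 4, 7, 30, 10]
Pass 4: Select minimum 7 at index 3, swap -> [-8, -3, 4, 7, 30, 10]


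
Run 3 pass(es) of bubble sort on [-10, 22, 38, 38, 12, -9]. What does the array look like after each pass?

After pass 1: [-10, 22, 38, 12, -9, 38] (2 swaps)
After pass 2: [-10, 22, 12, -9, 38, 38] (2 swaps)
After pass 3: [-10, 12, -9, 22, 38, 38] (2 swaps)
Total swaps: 6


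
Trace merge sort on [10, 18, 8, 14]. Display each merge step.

Divide and conquer:
  Merge [10] + [18] -> [10, 18]
  Merge [8] + [14] -> [8, 14]
  Merge [10, 18] + [8, 14] -> [8, 10, 14, 18]


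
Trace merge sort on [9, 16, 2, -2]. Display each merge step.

Divide and conquer:
  Merge [9] + [16] -> [9, 16]
  Merge [2] + [-2] -> [-2, 2]
  Merge [9, 16] + [-2, 2] -> [-2, 2, 9, 16]


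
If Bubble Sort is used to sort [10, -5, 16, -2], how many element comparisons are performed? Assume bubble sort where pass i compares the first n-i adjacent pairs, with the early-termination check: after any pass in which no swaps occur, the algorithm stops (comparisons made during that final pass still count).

Pass 1: compare adjacent pairs (0,1)..(2,3) = 3 comparison(s), 2 swap(s) -> [-5, 10, -2, 16]
Pass 2: compare adjacent pairs (0,1)..(1,2) = 2 comparison(s), 1 swap(s) -> [-5, -2, 10, 16]
Pass 3: compare adjacent pairs (0,1)..(0,1) = 1 comparison(s), 0 swap(s) -> [-5, -2, 10, 16]
No swaps in this pass, so bubble sort stops here.
Total comparisons: 3 + 2 + 1 = 6


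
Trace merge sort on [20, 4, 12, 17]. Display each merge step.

Divide and conquer:
  Merge [20] + [4] -> [4, 20]
  Merge [12] + [17] -> [12, 17]
  Merge [4, 20] + [12, 17] -> [4, 12, 17, 20]


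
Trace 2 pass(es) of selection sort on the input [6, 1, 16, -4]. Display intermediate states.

Pass 1: Select minimum -4 at index 3, swap -> [-4, 1, 16, 6]
Pass 2: Select minimum 1 at index 1, swap -> [-4, 1, 16, 6]


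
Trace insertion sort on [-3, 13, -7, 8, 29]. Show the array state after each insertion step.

First element -3 is already 'sorted'
Insert 13: shifted 0 elements -> [-3, 13, -7, 8, 29]
Insert -7: shifted 2 elements -> [-7, -3, 13, 8, 29]
Insert 8: shifted 1 elements -> [-7, -3, 8, 13, 29]
Insert 29: shifted 0 elements -> [-7, -3, 8, 13, 29]


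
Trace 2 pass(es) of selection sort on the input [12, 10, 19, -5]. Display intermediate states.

Pass 1: Select minimum -5 at index 3, swap -> [-5, 10, 19, 12]
Pass 2: Select minimum 10 at index 1, swap -> [-5, 10, 19, 12]


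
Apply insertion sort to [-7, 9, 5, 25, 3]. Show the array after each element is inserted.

First element -7 is already 'sorted'
Insert 9: shifted 0 elements -> [-7, 9, 5, 25, 3]
Insert 5: shifted 1 elements -> [-7, 5, 9, 25, 3]
Insert 25: shifted 0 elements -> [-7, 5, 9, 25, 3]
Insert 3: shifted 3 elements -> [-7, 3, 5, 9, 25]


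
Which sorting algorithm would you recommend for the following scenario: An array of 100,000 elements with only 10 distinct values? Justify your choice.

Best choice: 3-way quicksort or Counting sort
Reason: 3-way (Dutch national flag) partitioning groups every copy of the pivot together, so with only d=10 distinct keys quicksort finishes in O(n log d) expected time, which is effectively linear; counting sort runs in O(n + k) where k is the size of the key range (not the number of distinct values), so it is linear when the 10 values are integers drawn from a small known range


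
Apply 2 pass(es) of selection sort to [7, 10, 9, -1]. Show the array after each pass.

Pass 1: Select minimum -1 at index 3, swap -> [-1, 10, 9, 7]
Pass 2: Select minimum 7 at index 3, swap -> [-1, 7, 9, 10]


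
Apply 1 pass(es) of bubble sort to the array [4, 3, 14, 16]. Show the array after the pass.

After pass 1: [3, 4, 14, 16] (1 swaps)
Total swaps: 1


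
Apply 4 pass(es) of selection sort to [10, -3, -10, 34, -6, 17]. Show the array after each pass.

Pass 1: Select minimum -10 at index 2, swap -> [-10, -3, 10, 34, -6, 17]
Pass 2: Select minimum -6 at index 4, swap -> [-10, -6, 10, 34, -3, 17]
Pass 3: Select minimum -3 at index 4, swap -> [-10, -6, -3, 34, 10, 17]
Pass 4: Select minimum 10 at index 4, swap -> [-10, -6, -3, 10, 34, 17]


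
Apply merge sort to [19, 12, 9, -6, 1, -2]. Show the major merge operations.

Divide and conquer:
  Merge [12] + [9] -> [9, 12]
  Merge [19] + [9, 12] -> [9, 12, 19]
  Merge [1] + [-2] -> [-2, 1]
  Merge [-6] + [-2, 1] -> [-6, -2, 1]
  Merge [9, 12, 19] + [-6, -2, 1] -> [-6, -2, 1, 9, 12, 19]


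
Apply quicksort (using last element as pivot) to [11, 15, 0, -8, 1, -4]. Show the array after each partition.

Partition 1: pivot=-4 at index 1 -> [-8, -4, 0, 11, 1, 15]
Partition 2: pivot=15 at index 5 -> [-8, -4, 0, 11, 1, 15]
Partition 3: pivot=1 at index 3 -> [-8, -4, 0, 1, 11, 15]


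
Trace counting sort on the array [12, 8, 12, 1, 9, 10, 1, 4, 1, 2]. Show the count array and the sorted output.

Count array: [0, 3, 1, 0, 1, 0, 0, 0, 1, 1, 1, 0, 2]
(count[i] = number of elements equal to i)
Cumulative count: [0, 3, 4, 4, 5, 5, 5, 5, 6, 7, 8, 8, 10]
Sorted: [1, 1, 1, 2, 4, 8, 9, 10, 12, 12]


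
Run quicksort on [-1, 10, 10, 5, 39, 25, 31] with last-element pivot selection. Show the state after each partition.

Partition 1: pivot=31 at index 5 -> [-1, 10, 10, 5, 25, 31, 39]
Partition 2: pivot=25 at index 4 -> [-1, 10, 10, 5, 25, 31, 39]
Partition 3: pivot=5 at index 1 -> [-1, 5, 10, 10, 25, 31, 39]
Partition 4: pivot=10 at index 3 -> [-1, 5, 10, 10, 25, 31, 39]


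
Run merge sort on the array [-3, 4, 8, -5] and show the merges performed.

Divide and conquer:
  Merge [-3] + [4] -> [-3, 4]
  Merge [8] + [-5] -> [-5, 8]
  Merge [-3, 4] + [-5, 8] -> [-5, -3, 4, 8]


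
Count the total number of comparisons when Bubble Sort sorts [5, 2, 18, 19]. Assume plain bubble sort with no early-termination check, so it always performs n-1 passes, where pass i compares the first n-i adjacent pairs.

Pass 1: compare adjacent pairs (0,1)..(2,3) = 3 comparison(s), 1 swap(s) -> [2, 5, 18, 19]
Pass 2: compare adjacent pairs (0,1)..(1,2) = 2 comparison(s), 0 swap(s) -> [2, 5, 18, 19]
Pass 3: compare adjacent pairs (0,1)..(0,1) = 1 comparison(s), 0 swap(s) -> [2, 5, 18, 19]
Total comparisons: 3 + 2 + 1 = 6


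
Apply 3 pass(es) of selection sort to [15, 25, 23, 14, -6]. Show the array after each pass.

Pass 1: Select minimum -6 at index 4, swap -> [-6, 25, 23, 14, 15]
Pass 2: Select minimum 14 at index 3, swap -> [-6, 14, 23, 25, 15]
Pass 3: Select minimum 15 at index 4, swap -> [-6, 14, 15, 25, 23]


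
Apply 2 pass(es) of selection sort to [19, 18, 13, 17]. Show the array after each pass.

Pass 1: Select minimum 13 at index 2, swap -> [13, 18, 19, 17]
Pass 2: Select minimum 17 at index 3, swap -> [13, 17, 19, 18]


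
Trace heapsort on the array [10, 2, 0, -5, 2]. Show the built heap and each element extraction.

Build heap: [10, 2, 0, -5, 2]
Extract 10: [2, 2, 0, -5, 10]
Extract 2: [2, -5, 0, 2, 10]
Extract 2: [0, -5, 2, 2, 10]
Extract 0: [-5, 0, 2, 2, 10]


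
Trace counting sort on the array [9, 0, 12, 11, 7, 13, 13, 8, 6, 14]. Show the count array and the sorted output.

Count array: [1, 0, 0, 0, 0, 0, 1, 1, 1, 1, 0, 1, 1, 2, 1]
(count[i] = number of elements equal to i)
Cumulative count: [1, 1, 1, 1, 1, 1, 2, 3, 4, 5, 5, 6, 7, 9, 10]
Sorted: [0, 6, 7, 8, 9, 11, 12, 13, 13, 14]


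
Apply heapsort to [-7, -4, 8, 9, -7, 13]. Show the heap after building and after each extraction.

Build heap: [13, 9, 8, -4, -7, -7]
Extract 13: [9, -4, 8, -7, -7, 13]
Extract 9: [8, -4, -7, -7, 9, 13]
Extract 8: [-4, -7, -7, 8, 9, 13]
Extract -4: [-7, -7, -4, 8, 9, 13]
Extract -7: [-7, -7, -4, 8, 9, 13]


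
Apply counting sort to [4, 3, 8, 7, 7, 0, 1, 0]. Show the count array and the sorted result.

Count array: [2, 1, 0, 1, 1, 0, 0, 2, 1]
(count[i] = number of elements equal to i)
Cumulative count: [2, 3, 3, 4, 5, 5, 5, 7, 8]
Sorted: [0, 0, 1, 3, 4, 7, 7, 8]


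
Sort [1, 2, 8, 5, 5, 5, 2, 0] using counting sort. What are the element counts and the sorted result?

Count array: [1, 1, 2, 0, 0, 3, 0, 0, 1]
(count[i] = number of elements equal to i)
Cumulative count: [1, 2, 4, 4, 4, 7, 7, 7, 8]
Sorted: [0, 1, 2, 2, 5, 5, 5, 8]


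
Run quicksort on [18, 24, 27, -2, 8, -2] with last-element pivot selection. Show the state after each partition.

Partition 1: pivot=-2 at index 1 -> [-2, -2, 27, 18, 8, 24]
Partition 2: pivot=24 at index 4 -> [-2, -2, 18, 8, 24, 27]
Partition 3: pivot=8 at index 2 -> [-2, -2, 8, 18, 24, 27]


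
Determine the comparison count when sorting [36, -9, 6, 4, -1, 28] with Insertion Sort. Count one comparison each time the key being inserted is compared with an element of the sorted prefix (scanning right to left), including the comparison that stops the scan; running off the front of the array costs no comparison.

Insert -9: 36 > -9 (shift), reached front = 1 comparison(s) -> [-9, 36, 6, 4, -1, 28]
Insert 6: 36 > 6 (shift), -9 <= 6 (stop) = 2 comparison(s) -> [-9, 6, 36, 4, -1, 28]
Insert 4: 36 > 4 (shift), 6 > 4 (shift), -9 <= 4 (stop) = 3 comparison(s) -> [-9, 4, 6, 36, -1, 28]
Insert -1: 36 > -1 (shift), 6 > -1 (shift), 4 > -1 (shift), -9 <= -1 (stop) = 4 comparison(s) -> [-9, -1, 4, 6, 36, 28]
Insert 28: 36 > 28 (shift), 6 <= 28 (stop) = 2 comparison(s) -> [-9, -1, 4, 6, 28, 36]
Total comparisons: 1 + 2 + 3 + 4 + 2 = 12


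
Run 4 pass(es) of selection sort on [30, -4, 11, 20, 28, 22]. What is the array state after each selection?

Pass 1: Select minimum -4 at index 1, swap -> [-4, 30, 11, 20, 28, 22]
Pass 2: Select minimum 11 at index 2, swap -> [-4, 11, 30, 20, 28, 22]
Pass 3: Select minimum 20 at index 3, swap -> [-4, 11, 20, 30, 28, 22]
Pass 4: Select minimum 22 at index 5, swap -> [-4, 11, 20, 22, 28, 30]


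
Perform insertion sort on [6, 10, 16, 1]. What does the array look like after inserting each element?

First element 6 is already 'sorted'
Insert 10: shifted 0 elements -> [6, 10, 16, 1]
Insert 16: shifted 0 elements -> [6, 10, 16, 1]
Insert 1: shifted 3 elements -> [1, 6, 10, 16]


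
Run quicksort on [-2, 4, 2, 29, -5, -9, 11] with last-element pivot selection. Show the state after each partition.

Partition 1: pivot=11 at index 5 -> [-2, 4, 2, -5, -9, 11, 29]
Partition 2: pivot=-9 at index 0 -> [-9, 4, 2, -5, -2, 11, 29]
Partition 3: pivot=-2 at index 2 -> [-9, -5, -2, 4, 2, 11, 29]
Partition 4: pivot=2 at index 3 -> [-9, -5, -2, 2, 4, 11, 29]


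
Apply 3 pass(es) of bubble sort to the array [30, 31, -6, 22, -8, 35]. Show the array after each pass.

After pass 1: [30, -6, 22, -8, 31, 35] (3 swaps)
After pass 2: [-6, 22, -8, 30, 31, 35] (3 swaps)
After pass 3: [-6, -8, 22, 30, 31, 35] (1 swaps)
Total swaps: 7


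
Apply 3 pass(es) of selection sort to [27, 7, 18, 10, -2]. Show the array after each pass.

Pass 1: Select minimum -2 at index 4, swap -> [-2, 7, 18, 10, 27]
Pass 2: Select minimum 7 at index 1, swap -> [-2, 7, 18, 10, 27]
Pass 3: Select minimum 10 at index 3, swap -> [-2, 7, 10, 18, 27]


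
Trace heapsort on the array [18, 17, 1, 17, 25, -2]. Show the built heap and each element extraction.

Build heap: [25, 18, 1, 17, 17, -2]
Extract 25: [18, 17, 1, -2, 17, 25]
Extract 18: [17, 17, 1, -2, 18, 25]
Extract 17: [17, -2, 1, 17, 18, 25]
Extract 17: [1, -2, 17, 17, 18, 25]
Extract 1: [-2, 1, 17, 17, 18, 25]


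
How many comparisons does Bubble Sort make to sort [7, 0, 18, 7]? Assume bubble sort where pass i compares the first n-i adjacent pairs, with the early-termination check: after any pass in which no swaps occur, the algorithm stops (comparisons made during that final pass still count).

Pass 1: compare adjacent pairs (0,1)..(2,3) = 3 comparison(s), 2 swap(s) -> [0, 7, 7, 18]
Pass 2: compare adjacent pairs (0,1)..(1,2) = 2 comparison(s), 0 swap(s) -> [0, 7, 7, 18]
No swaps in this pass, so bubble sort stops here.
Total comparisons: 3 + 2 = 5


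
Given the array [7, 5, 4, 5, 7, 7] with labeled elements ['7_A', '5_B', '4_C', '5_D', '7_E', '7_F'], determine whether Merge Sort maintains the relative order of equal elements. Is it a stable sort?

Trace Merge Sort on the labeled array (the key is the number; the letter only tracks identity):
  Merge [5_B] + [4_C] -> [4_C, 5_B]
  Merge [7_A] + [4_C, 5_B] -> [4_C, 5_B, 7_A]
  Merge [7_E] + [7_F] -> [7_E, 7_F]
  Merge [5_D] + [7_E, 7_F] -> [5_D, 7_E, 7_F]
  Merge [4_C, 5_B, 7_A] + [5_D, 7_E, 7_F] -> [4_C, 5_B, 5_D, 7_A, 7_E, 7_F]
Final order: [4_C, 5_B, 5_D, 7_A, 7_E, 7_F]
Equal keys:
  value 5: originally 5_B, 5_D; after sorting 5_B, 5_D -> order preserved
  value 7: originally 7_A, 7_E, 7_F; after sorting 7_A, 7_E, 7_F -> order preserved
All equal keys kept their original relative order. Merge Sort is stable: when the heads of the two halves are equal the merge takes from the left half first.
Answer: Stable


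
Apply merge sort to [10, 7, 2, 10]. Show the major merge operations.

Divide and conquer:
  Merge [10] + [7] -> [7, 10]
  Merge [2] + [10] -> [2, 10]
  Merge [7, 10] + [2, 10] -> [2, 7, 10, 10]


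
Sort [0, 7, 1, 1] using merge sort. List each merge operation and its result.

Divide and conquer:
  Merge [0] + [7] -> [0, 7]
  Merge [1] + [1] -> [1, 1]
  Merge [0, 7] + [1, 1] -> [0, 1, 1, 7]


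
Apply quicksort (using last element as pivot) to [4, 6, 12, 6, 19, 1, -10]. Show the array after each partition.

Partition 1: pivot=-10 at index 0 -> [-10, 6, 12, 6, 19, 1, 4]
Partition 2: pivot=4 at index 2 -> [-10, 1, 4, 6, 19, 6, 12]
Partition 3: pivot=12 at index 5 -> [-10, 1, 4, 6, 6, 12, 19]
Partition 4: pivot=6 at index 4 -> [-10, 1, 4, 6, 6, 12, 19]


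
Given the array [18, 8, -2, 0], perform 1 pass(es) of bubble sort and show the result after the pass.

After pass 1: [8, -2, 0, 18] (3 swaps)
Total swaps: 3


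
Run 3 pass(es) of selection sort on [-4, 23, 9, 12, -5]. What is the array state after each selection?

Pass 1: Select minimum -5 at index 4, swap -> [-5, 23, 9, 12, -4]
Pass 2: Select minimum -4 at index 4, swap -> [-5, -4, 9, 12, 23]
Pass 3: Select minimum 9 at index 2, swap -> [-5, -4, 9, 12, 23]


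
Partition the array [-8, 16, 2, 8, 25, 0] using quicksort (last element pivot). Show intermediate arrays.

Partition 1: pivot=0 at index 1 -> [-8, 0, 2, 8, 25, 16]
Partition 2: pivot=16 at index 4 -> [-8, 0, 2, 8, 16, 25]
Partition 3: pivot=8 at index 3 -> [-8, 0, 2, 8, 16, 25]


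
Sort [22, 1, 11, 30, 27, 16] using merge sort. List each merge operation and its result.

Divide and conquer:
  Merge [1] + [11] -> [1, 11]
  Merge [22] + [1, 11] -> [1, 11, 22]
  Merge [27] + [16] -> [16, 27]
  Merge [30] + [16, 27] -> [16, 27, 30]
  Merge [1, 11, 22] + [16, 27, 30] -> [1, 11, 16, 22, 27, 30]


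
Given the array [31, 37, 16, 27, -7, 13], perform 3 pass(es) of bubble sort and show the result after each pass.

After pass 1: [31, 16, 27, -7, 13, 37] (4 swaps)
After pass 2: [16, 27, -7, 13, 31, 37] (4 swaps)
After pass 3: [16, -7, 13, 27, 31, 37] (2 swaps)
Total swaps: 10


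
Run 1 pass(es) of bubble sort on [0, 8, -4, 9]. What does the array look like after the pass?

After pass 1: [0, -4, 8, 9] (1 swaps)
Total swaps: 1


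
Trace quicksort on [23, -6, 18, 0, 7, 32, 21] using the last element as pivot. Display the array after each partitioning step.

Partition 1: pivot=21 at index 4 -> [-6, 18, 0, 7, 21, 32, 23]
Partition 2: pivot=7 at index 2 -> [-6, 0, 7, 18, 21, 32, 23]
Partition 3: pivot=0 at index 1 -> [-6, 0, 7, 18, 21, 32, 23]
Partition 4: pivot=23 at index 5 -> [-6, 0, 7, 18, 21, 23, 32]


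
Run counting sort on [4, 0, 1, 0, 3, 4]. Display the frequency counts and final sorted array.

Count array: [2, 1, 0, 1, 2]
(count[i] = number of elements equal to i)
Cumulative count: [2, 3, 3, 4, 6]
Sorted: [0, 0, 1, 3, 4, 4]


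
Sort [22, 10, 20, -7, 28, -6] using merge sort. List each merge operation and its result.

Divide and conquer:
  Merge [10] + [20] -> [10, 20]
  Merge [22] + [10, 20] -> [10, 20, 22]
  Merge [28] + [-6] -> [-6, 28]
  Merge [-7] + [-6, 28] -> [-7, -6, 28]
  Merge [10, 20, 22] + [-7, -6, 28] -> [-7, -6, 10, 20, 22, 28]


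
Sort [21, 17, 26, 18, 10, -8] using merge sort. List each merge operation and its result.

Divide and conquer:
  Merge [17] + [26] -> [17, 26]
  Merge [21] + [17, 26] -> [17, 21, 26]
  Merge [10] + [-8] -> [-8, 10]
  Merge [18] + [-8, 10] -> [-8, 10, 18]
  Merge [17, 21, 26] + [-8, 10, 18] -> [-8, 10, 17, 18, 21, 26]


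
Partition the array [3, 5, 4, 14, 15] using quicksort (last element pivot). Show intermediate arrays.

Partition 1: pivot=15 at index 4 -> [3, 5, 4, 14, 15]
Partition 2: pivot=14 at index 3 -> [3, 5, 4, 14, 15]
Partition 3: pivot=4 at index 1 -> [3, 4, 5, 14, 15]


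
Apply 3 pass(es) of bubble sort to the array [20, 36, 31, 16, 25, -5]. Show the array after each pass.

After pass 1: [20, 31, 16, 25, -5, 36] (4 swaps)
After pass 2: [20, 16, 25, -5, 31, 36] (3 swaps)
After pass 3: [16, 20, -5, 25, 31, 36] (2 swaps)
Total swaps: 9


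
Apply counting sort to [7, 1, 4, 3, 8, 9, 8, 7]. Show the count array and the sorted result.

Count array: [0, 1, 0, 1, 1, 0, 0, 2, 2, 1]
(count[i] = number of elements equal to i)
Cumulative count: [0, 1, 1, 2, 3, 3, 3, 5, 7, 8]
Sorted: [1, 3, 4, 7, 7, 8, 8, 9]


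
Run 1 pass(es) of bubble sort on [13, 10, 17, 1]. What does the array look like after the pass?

After pass 1: [10, 13, 1, 17] (2 swaps)
Total swaps: 2


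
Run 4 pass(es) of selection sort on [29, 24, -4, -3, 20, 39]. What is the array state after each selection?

Pass 1: Select minimum -4 at index 2, swap -> [-4, 24, 29, -3, 20, 39]
Pass 2: Select minimum -3 at index 3, swap -> [-4, -3, 29, 24, 20, 39]
Pass 3: Select minimum 20 at index 4, swap -> [-4, -3, 20, 24, 29, 39]
Pass 4: Select minimum 24 at index 3, swap -> [-4, -3, 20, 24, 29, 39]


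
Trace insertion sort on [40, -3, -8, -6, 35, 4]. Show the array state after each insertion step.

First element 40 is already 'sorted'
Insert -3: shifted 1 elements -> [-3, 40, -8, -6, 35, 4]
Insert -8: shifted 2 elements -> [-8, -3, 40, -6, 35, 4]
Insert -6: shifted 2 elements -> [-8, -6, -3, 40, 35, 4]
Insert 35: shifted 1 elements -> [-8, -6, -3, 35, 40, 4]
Insert 4: shifted 2 elements -> [-8, -6, -3, 4, 35, 40]


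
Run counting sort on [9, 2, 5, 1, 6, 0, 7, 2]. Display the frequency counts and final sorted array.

Count array: [1, 1, 2, 0, 0, 1, 1, 1, 0, 1]
(count[i] = number of elements equal to i)
Cumulative count: [1, 2, 4, 4, 4, 5, 6, 7, 7, 8]
Sorted: [0, 1, 2, 2, 5, 6, 7, 9]


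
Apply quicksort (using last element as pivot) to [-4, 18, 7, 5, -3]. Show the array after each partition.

Partition 1: pivot=-3 at index 1 -> [-4, -3, 7, 5, 18]
Partition 2: pivot=18 at index 4 -> [-4, -3, 7, 5, 18]
Partition 3: pivot=5 at index 2 -> [-4, -3, 5, 7, 18]


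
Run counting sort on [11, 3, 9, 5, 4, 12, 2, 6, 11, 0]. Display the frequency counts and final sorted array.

Count array: [1, 0, 1, 1, 1, 1, 1, 0, 0, 1, 0, 2, 1]
(count[i] = number of elements equal to i)
Cumulative count: [1, 1, 2, 3, 4, 5, 6, 6, 6, 7, 7, 9, 10]
Sorted: [0, 2, 3, 4, 5, 6, 9, 11, 11, 12]


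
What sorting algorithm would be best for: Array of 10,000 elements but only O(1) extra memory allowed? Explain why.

Best choice: Heapsort
Reason: Heapsort rearranges the array in place using O(1) auxiliary space and still guarantees O(n log n) time; quicksort partitions in place but needs Theta(log n) stack space for recursion (O(n) in the worst case), and mergesort requires O(n) auxiliary space


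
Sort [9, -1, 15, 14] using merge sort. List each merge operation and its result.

Divide and conquer:
  Merge [9] + [-1] -> [-1, 9]
  Merge [15] + [14] -> [14, 15]
  Merge [-1, 9] + [14, 15] -> [-1, 9, 14, 15]


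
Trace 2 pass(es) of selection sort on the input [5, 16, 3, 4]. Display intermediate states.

Pass 1: Select minimum 3 at index 2, swap -> [3, 16, 5, 4]
Pass 2: Select minimum 4 at index 3, swap -> [3, 4, 5, 16]


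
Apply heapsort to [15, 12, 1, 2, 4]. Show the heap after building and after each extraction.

Build heap: [15, 12, 1, 2, 4]
Extract 15: [12, 4, 1, 2, 15]
Extract 12: [4, 2, 1, 12, 15]
Extract 4: [2, 1, 4, 12, 15]
Extract 2: [1, 2, 4, 12, 15]


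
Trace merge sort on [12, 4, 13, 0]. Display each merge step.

Divide and conquer:
  Merge [12] + [4] -> [4, 12]
  Merge [13] + [0] -> [0, 13]
  Merge [4, 12] + [0, 13] -> [0, 4, 12, 13]


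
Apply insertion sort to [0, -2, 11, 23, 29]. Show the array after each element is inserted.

First element 0 is already 'sorted'
Insert -2: shifted 1 elements -> [-2, 0, 11, 23, 29]
Insert 11: shifted 0 elements -> [-2, 0, 11, 23, 29]
Insert 23: shifted 0 elements -> [-2, 0, 11, 23, 29]
Insert 29: shifted 0 elements -> [-2, 0, 11, 23, 29]


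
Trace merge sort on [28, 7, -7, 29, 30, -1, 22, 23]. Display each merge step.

Divide and conquer:
  Merge [28] + [7] -> [7, 28]
  Merge [-7] + [29] -> [-7, 29]
  Merge [7, 28] + [-7, 29] -> [-7, 7, 28, 29]
  Merge [30] + [-1] -> [-1, 30]
  Merge [22] + [23] -> [22, 23]
  Merge [-1, 30] + [22, 23] -> [-1, 22, 23, 30]
  Merge [-7, 7, 28, 29] + [-1, 22, 23, 30] -> [-7, -1, 7, 22, 23, 28, 29, 30]


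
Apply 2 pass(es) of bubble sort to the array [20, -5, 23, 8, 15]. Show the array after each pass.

After pass 1: [-5, 20, 8, 15, 23] (3 swaps)
After pass 2: [-5, 8, 15, 20, 23] (2 swaps)
Total swaps: 5


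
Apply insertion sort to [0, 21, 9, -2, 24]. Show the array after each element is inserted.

First element 0 is already 'sorted'
Insert 21: shifted 0 elements -> [0, 21, 9, -2, 24]
Insert 9: shifted 1 elements -> [0, 9, 21, -2, 24]
Insert -2: shifted 3 elements -> [-2, 0, 9, 21, 24]
Insert 24: shifted 0 elements -> [-2, 0, 9, 21, 24]


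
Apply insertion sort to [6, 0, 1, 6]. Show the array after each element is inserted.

First element 6 is already 'sorted'
Insert 0: shifted 1 elements -> [0, 6, 1, 6]
Insert 1: shifted 1 elements -> [0, 1, 6, 6]
Insert 6: shifted 0 elements -> [0, 1, 6, 6]


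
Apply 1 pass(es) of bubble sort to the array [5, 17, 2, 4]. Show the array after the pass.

After pass 1: [5, 2, 4, 17] (2 swaps)
Total swaps: 2


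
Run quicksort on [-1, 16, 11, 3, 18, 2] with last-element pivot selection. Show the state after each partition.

Partition 1: pivot=2 at index 1 -> [-1, 2, 11, 3, 18, 16]
Partition 2: pivot=16 at index 4 -> [-1, 2, 11, 3, 16, 18]
Partition 3: pivot=3 at index 2 -> [-1, 2, 3, 11, 16, 18]


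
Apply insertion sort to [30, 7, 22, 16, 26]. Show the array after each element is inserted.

First element 30 is already 'sorted'
Insert 7: shifted 1 elements -> [7, 30, 22, 16, 26]
Insert 22: shifted 1 elements -> [7, 22, 30, 16, 26]
Insert 16: shifted 2 elements -> [7, 16, 22, 30, 26]
Insert 26: shifted 1 elements -> [7, 16, 22, 26, 30]
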